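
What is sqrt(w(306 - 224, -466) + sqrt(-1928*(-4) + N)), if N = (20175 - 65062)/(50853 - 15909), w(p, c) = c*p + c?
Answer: sqrt(-46122122592 + 273*sqrt(147116009586))/1092 ≈ 196.44*I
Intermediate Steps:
w(p, c) = c + c*p
N = -44887/34944 ≈ -1.2845
sqrt(w(306 - 224, -466) + sqrt(-1928*(-4) + N)) = sqrt(-466*(1 + (306 - 224)) + sqrt(-1928*(-4) - 44887/34944)) = sqrt(-466*(1 + 82) + sqrt(7712 - 44887/34944)) = sqrt(-466*83 + sqrt(269443241/34944)) = sqrt(-38678 + sqrt(147116009586)/4368)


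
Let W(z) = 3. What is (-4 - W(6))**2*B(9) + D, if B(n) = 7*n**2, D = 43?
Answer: 27826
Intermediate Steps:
(-4 - W(6))**2*B(9) + D = (-4 - 1*3)**2*(7*9**2) + 43 = (-4 - 3)**2*(7*81) + 43 = (-7)**2*567 + 43 = 49*567 + 43 = 27783 + 43 = 27826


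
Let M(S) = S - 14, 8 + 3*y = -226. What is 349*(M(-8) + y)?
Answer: -34900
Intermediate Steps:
y = -78 (y = -8/3 + (1/3)*(-226) = -8/3 - 226/3 = -78)
M(S) = -14 + S
349*(M(-8) + y) = 349*((-14 - 8) - 78) = 349*(-22 - 78) = 349*(-100) = -34900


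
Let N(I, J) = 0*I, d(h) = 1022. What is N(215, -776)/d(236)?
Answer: 0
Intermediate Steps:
N(I, J) = 0
N(215, -776)/d(236) = 0/1022 = 0*(1/1022) = 0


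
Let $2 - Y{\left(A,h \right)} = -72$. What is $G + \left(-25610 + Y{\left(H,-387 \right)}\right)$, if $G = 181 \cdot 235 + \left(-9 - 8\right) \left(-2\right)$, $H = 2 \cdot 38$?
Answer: $17033$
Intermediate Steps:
$H = 76$
$Y{\left(A,h \right)} = 74$ ($Y{\left(A,h \right)} = 2 - -72 = 2 + 72 = 74$)
$G = 42569$ ($G = 42535 - -34 = 42535 + 34 = 42569$)
$G + \left(-25610 + Y{\left(H,-387 \right)}\right) = 42569 + \left(-25610 + 74\right) = 42569 - 25536 = 17033$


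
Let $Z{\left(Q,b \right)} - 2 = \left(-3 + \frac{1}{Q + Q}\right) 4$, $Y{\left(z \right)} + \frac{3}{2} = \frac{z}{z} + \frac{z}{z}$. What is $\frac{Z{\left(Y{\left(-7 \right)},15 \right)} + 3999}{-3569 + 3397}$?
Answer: $- \frac{3993}{172} \approx -23.215$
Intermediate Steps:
$Y{\left(z \right)} = \frac{1}{2}$ ($Y{\left(z \right)} = - \frac{3}{2} + \left(\frac{z}{z} + \frac{z}{z}\right) = - \frac{3}{2} + \left(1 + 1\right) = - \frac{3}{2} + 2 = \frac{1}{2}$)
$Z{\left(Q,b \right)} = -10 + \frac{2}{Q}$ ($Z{\left(Q,b \right)} = 2 + \left(-3 + \frac{1}{Q + Q}\right) 4 = 2 + \left(-3 + \frac{1}{2 Q}\right) 4 = 2 - \left(12 - \frac{2}{Q}\right) = -10 + \frac{2}{Q}$)
$\frac{Z{\left(Y{\left(-7 \right)},15 \right)} + 3999}{-3569 + 3397} = \frac{\left(-10 + 2 \frac{1}{\frac{1}{2}}\right) + 3999}{-3569 + 3397} = \frac{\left(-10 + 2 \cdot 2\right) + 3999}{-172} = \left(\left(-10 + 4\right) + 3999\right) \left(- \frac{1}{172}\right) = \left(-6 + 3999\right) \left(- \frac{1}{172}\right) = 3993 \left(- \frac{1}{172}\right) = - \frac{3993}{172}$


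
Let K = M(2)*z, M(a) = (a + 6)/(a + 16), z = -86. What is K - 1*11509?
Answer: -103925/9 ≈ -11547.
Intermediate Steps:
M(a) = (6 + a)/(16 + a)
K = -344/9 (K = ((6 + 2)/(16 + 2))*(-86) = (8/18)*(-86) = ((1/18)*8)*(-86) = (4/9)*(-86) = -344/9 ≈ -38.222)
K - 1*11509 = -344/9 - 1*11509 = -344/9 - 11509 = -103925/9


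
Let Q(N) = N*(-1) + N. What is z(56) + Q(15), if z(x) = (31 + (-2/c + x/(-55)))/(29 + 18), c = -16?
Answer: 13247/20680 ≈ 0.64057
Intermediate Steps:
Q(N) = 0 (Q(N) = -N + N = 0)
z(x) = 249/376 - x/2585 (z(x) = (31 + (-2/(-16) + x/(-55)))/(29 + 18) = (31 + (-2*(-1/16) + x*(-1/55)))/47 = (31 + (⅛ - x/55))*(1/47) = (249/8 - x/55)*(1/47) = 249/376 - x/2585)
z(56) + Q(15) = (249/376 - 1/2585*56) + 0 = (249/376 - 56/2585) + 0 = 13247/20680 + 0 = 13247/20680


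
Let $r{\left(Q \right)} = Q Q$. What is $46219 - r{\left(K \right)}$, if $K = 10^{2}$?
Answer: $36219$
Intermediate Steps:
$K = 100$
$r{\left(Q \right)} = Q^{2}$
$46219 - r{\left(K \right)} = 46219 - 100^{2} = 46219 - 10000 = 36219$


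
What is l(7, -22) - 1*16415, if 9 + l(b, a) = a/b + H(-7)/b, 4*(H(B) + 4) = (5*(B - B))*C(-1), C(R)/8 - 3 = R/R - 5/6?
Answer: -114994/7 ≈ -16428.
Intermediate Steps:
C(R) = 76/3 (C(R) = 24 + 8*(R/R - 5/6) = 24 + 8*(1 - 5*⅙) = 24 + 8*(1 - ⅚) = 24 + 8*(⅙) = 24 + 4/3 = 76/3)
H(B) = -4 (H(B) = -4 + ((5*(B - B))*(76/3))/4 = -4 + ((5*0)*(76/3))/4 = -4 + (0*(76/3))/4 = -4 + (¼)*0 = -4 + 0 = -4)
l(b, a) = -9 - 4/b + a/b (l(b, a) = -9 + (a/b - 4/b) = -9 + (-4/b + a/b) = -9 - 4/b + a/b)
l(7, -22) - 1*16415 = (-4 - 22 - 9*7)/7 - 1*16415 = (-4 - 22 - 63)/7 - 16415 = (⅐)*(-89) - 16415 = -89/7 - 16415 = -114994/7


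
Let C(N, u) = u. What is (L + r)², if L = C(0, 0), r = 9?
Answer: 81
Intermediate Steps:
L = 0
(L + r)² = (0 + 9)² = 9² = 81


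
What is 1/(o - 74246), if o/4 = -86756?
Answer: -1/421270 ≈ -2.3738e-6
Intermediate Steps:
o = -347024 (o = 4*(-86756) = -347024)
1/(o - 74246) = 1/(-347024 - 74246) = 1/(-421270) = -1/421270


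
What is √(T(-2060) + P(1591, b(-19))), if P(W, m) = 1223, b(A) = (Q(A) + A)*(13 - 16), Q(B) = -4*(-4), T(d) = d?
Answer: 3*I*√93 ≈ 28.931*I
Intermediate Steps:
Q(B) = 16
b(A) = -48 - 3*A (b(A) = (16 + A)*(13 - 16) = (16 + A)*(-3) = -48 - 3*A)
√(T(-2060) + P(1591, b(-19))) = √(-2060 + 1223) = √(-837) = 3*I*√93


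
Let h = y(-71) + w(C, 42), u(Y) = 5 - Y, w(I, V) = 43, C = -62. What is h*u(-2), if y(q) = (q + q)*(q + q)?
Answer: 141449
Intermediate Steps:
y(q) = 4*q² (y(q) = (2*q)*(2*q) = 4*q²)
h = 20207 (h = 4*(-71)² + 43 = 4*5041 + 43 = 20164 + 43 = 20207)
h*u(-2) = 20207*(5 - 1*(-2)) = 20207*(5 + 2) = 20207*7 = 141449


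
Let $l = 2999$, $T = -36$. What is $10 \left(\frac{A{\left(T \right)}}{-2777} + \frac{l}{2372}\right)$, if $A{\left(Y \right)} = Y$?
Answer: $\frac{42068075}{3293522} \approx 12.773$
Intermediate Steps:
$10 \left(\frac{A{\left(T \right)}}{-2777} + \frac{l}{2372}\right) = 10 \left(- \frac{36}{-2777} + \frac{2999}{2372}\right) = 10 \left(\left(-36\right) \left(- \frac{1}{2777}\right) + 2999 \cdot \frac{1}{2372}\right) = 10 \left(\frac{36}{2777} + \frac{2999}{2372}\right) = 10 \cdot \frac{8413615}{6587044} = \frac{42068075}{3293522}$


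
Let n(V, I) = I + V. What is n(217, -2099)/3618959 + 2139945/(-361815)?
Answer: -516336943539/87292910039 ≈ -5.9150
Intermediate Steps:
n(217, -2099)/3618959 + 2139945/(-361815) = (-2099 + 217)/3618959 + 2139945/(-361815) = -1882*1/3618959 + 2139945*(-1/361815) = -1882/3618959 - 142663/24121 = -516336943539/87292910039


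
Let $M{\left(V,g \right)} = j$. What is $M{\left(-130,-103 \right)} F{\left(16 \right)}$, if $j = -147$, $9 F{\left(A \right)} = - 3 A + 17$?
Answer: $\frac{1519}{3} \approx 506.33$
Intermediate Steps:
$F{\left(A \right)} = \frac{17}{9} - \frac{A}{3}$ ($F{\left(A \right)} = \frac{- 3 A + 17}{9} = \frac{17 - 3 A}{9} = \frac{17}{9} - \frac{A}{3}$)
$M{\left(V,g \right)} = -147$
$M{\left(-130,-103 \right)} F{\left(16 \right)} = - 147 \left(\frac{17}{9} - \frac{16}{3}\right) = \left(-147\right) \left(- \frac{31}{9}\right) = \frac{1519}{3}$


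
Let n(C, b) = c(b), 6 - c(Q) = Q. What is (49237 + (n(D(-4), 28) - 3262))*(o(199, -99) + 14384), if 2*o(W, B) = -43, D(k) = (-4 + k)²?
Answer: 1319999925/2 ≈ 6.6000e+8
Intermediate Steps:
c(Q) = 6 - Q
n(C, b) = 6 - b
o(W, B) = -43/2 (o(W, B) = (½)*(-43) = -43/2)
(49237 + (n(D(-4), 28) - 3262))*(o(199, -99) + 14384) = (49237 + ((6 - 1*28) - 3262))*(-43/2 + 14384) = (49237 + ((6 - 28) - 3262))*(28725/2) = (49237 + (-22 - 3262))*(28725/2) = (49237 - 3284)*(28725/2) = 45953*(28725/2) = 1319999925/2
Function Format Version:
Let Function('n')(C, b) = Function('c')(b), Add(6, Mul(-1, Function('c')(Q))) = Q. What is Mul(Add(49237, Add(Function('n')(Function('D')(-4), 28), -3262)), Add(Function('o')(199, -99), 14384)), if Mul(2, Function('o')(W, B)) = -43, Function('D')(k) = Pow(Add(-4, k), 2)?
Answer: Rational(1319999925, 2) ≈ 6.6000e+8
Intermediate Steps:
Function('c')(Q) = Add(6, Mul(-1, Q))
Function('n')(C, b) = Add(6, Mul(-1, b))
Function('o')(W, B) = Rational(-43, 2) (Function('o')(W, B) = Mul(Rational(1, 2), -43) = Rational(-43, 2))
Mul(Add(49237, Add(Function('n')(Function('D')(-4), 28), -3262)), Add(Function('o')(199, -99), 14384)) = Mul(Add(49237, Add(Add(6, Mul(-1, 28)), -3262)), Add(Rational(-43, 2), 14384)) = Mul(Add(49237, Add(Add(6, -28), -3262)), Rational(28725, 2)) = Mul(Add(49237, Add(-22, -3262)), Rational(28725, 2)) = Mul(Add(49237, -3284), Rational(28725, 2)) = Mul(45953, Rational(28725, 2)) = Rational(1319999925, 2)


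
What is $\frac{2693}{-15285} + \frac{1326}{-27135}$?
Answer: $- \frac{2074277}{9216855} \approx -0.22505$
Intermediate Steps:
$\frac{2693}{-15285} + \frac{1326}{-27135} = 2693 \left(- \frac{1}{15285}\right) + 1326 \left(- \frac{1}{27135}\right) = - \frac{2693}{15285} - \frac{442}{9045} = - \frac{2074277}{9216855}$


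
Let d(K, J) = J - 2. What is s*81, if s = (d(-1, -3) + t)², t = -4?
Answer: 6561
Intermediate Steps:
d(K, J) = -2 + J
s = 81 (s = ((-2 - 3) - 4)² = (-5 - 4)² = (-9)² = 81)
s*81 = 81*81 = 6561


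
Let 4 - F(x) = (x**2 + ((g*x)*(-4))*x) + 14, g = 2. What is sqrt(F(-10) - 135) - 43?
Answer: -43 + sqrt(555) ≈ -19.442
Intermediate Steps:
F(x) = -10 + 7*x**2 (F(x) = 4 - ((x**2 + ((2*x)*(-4))*x) + 14) = 4 - ((x**2 + (-8*x)*x) + 14) = 4 - ((x**2 - 8*x**2) + 14) = 4 - (-7*x**2 + 14) = 4 - (14 - 7*x**2) = 4 + (-14 + 7*x**2) = -10 + 7*x**2)
sqrt(F(-10) - 135) - 43 = sqrt((-10 + 7*(-10)**2) - 135) - 43 = sqrt((-10 + 7*100) - 135) - 43 = sqrt((-10 + 700) - 135) - 43 = sqrt(690 - 135) - 43 = sqrt(555) - 43 = -43 + sqrt(555)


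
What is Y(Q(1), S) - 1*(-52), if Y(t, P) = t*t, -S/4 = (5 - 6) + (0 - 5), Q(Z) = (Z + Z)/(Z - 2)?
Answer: 56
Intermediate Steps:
Q(Z) = 2*Z/(-2 + Z) (Q(Z) = (2*Z)/(-2 + Z) = 2*Z/(-2 + Z))
S = 24 (S = -4*((5 - 6) + (0 - 5)) = -4*(-1 - 5) = -4*(-6) = 24)
Y(t, P) = t²
Y(Q(1), S) - 1*(-52) = (2*1/(-2 + 1))² - 1*(-52) = (2*1/(-1))² + 52 = (2*1*(-1))² + 52 = (-2)² + 52 = 4 + 52 = 56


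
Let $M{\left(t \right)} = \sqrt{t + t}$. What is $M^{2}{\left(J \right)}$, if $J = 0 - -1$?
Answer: $2$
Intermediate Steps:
$J = 1$ ($J = 0 + 1 = 1$)
$M{\left(t \right)} = \sqrt{2} \sqrt{t}$ ($M{\left(t \right)} = \sqrt{2 t} = \sqrt{2} \sqrt{t}$)
$M^{2}{\left(J \right)} = \left(\sqrt{2} \sqrt{1}\right)^{2} = \left(\sqrt{2} \cdot 1\right)^{2} = \left(\sqrt{2}\right)^{2} = 2$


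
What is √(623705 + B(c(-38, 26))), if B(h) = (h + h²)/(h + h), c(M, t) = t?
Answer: √2494874/2 ≈ 789.76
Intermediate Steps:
B(h) = (h + h²)/(2*h) (B(h) = (h + h²)/((2*h)) = (h + h²)*(1/(2*h)) = (h + h²)/(2*h))
√(623705 + B(c(-38, 26))) = √(623705 + (½ + (½)*26)) = √(623705 + (½ + 13)) = √(623705 + 27/2) = √(1247437/2) = √2494874/2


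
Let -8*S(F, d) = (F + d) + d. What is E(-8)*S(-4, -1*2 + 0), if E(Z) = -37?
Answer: -37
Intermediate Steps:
S(F, d) = -d/4 - F/8 (S(F, d) = -((F + d) + d)/8 = -(F + 2*d)/8 = -d/4 - F/8)
E(-8)*S(-4, -1*2 + 0) = -37*(-(-1*2 + 0)/4 - ⅛*(-4)) = -37*(-(-2 + 0)/4 + ½) = -37*(-¼*(-2) + ½) = -37*(½ + ½) = -37*1 = -37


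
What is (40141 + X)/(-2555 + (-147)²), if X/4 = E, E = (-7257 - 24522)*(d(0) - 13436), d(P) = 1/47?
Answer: 80274496583/895538 ≈ 89638.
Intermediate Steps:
d(P) = 1/47
E = 20068152489/47 (E = (-7257 - 24522)*(1/47 - 13436) = -31779*(-631491/47) = 20068152489/47 ≈ 4.2698e+8)
X = 80272609956/47 (X = 4*(20068152489/47) = 80272609956/47 ≈ 1.7079e+9)
(40141 + X)/(-2555 + (-147)²) = (40141 + 80272609956/47)/(-2555 + (-147)²) = 80274496583/(47*(-2555 + 21609)) = (80274496583/47)/19054 = (80274496583/47)*(1/19054) = 80274496583/895538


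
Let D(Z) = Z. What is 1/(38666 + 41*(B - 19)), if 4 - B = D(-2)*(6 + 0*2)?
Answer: 1/38543 ≈ 2.5945e-5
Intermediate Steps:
B = 16 (B = 4 - (-2)*(6 + 0*2) = 4 - (-2)*(6 + 0) = 4 - (-2)*6 = 4 - 1*(-12) = 4 + 12 = 16)
1/(38666 + 41*(B - 19)) = 1/(38666 + 41*(16 - 19)) = 1/(38666 + 41*(-3)) = 1/(38666 - 123) = 1/38543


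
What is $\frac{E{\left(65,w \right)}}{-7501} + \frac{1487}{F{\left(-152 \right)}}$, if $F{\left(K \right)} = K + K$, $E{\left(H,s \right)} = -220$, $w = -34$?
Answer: $- \frac{11087107}{2280304} \approx -4.8621$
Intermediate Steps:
$F{\left(K \right)} = 2 K$
$\frac{E{\left(65,w \right)}}{-7501} + \frac{1487}{F{\left(-152 \right)}} = - \frac{220}{-7501} + \frac{1487}{2 \left(-152\right)} = \left(-220\right) \left(- \frac{1}{7501}\right) + \frac{1487}{-304} = \frac{220}{7501} + 1487 \left(- \frac{1}{304}\right) = \frac{220}{7501} - \frac{1487}{304} = - \frac{11087107}{2280304}$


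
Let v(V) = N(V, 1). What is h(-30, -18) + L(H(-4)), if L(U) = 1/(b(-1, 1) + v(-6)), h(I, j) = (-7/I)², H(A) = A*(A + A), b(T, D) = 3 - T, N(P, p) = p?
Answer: 229/900 ≈ 0.25444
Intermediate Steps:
v(V) = 1
H(A) = 2*A² (H(A) = A*(2*A) = 2*A²)
h(I, j) = 49/I²
L(U) = ⅕ (L(U) = 1/((3 - 1*(-1)) + 1) = 1/((3 + 1) + 1) = 1/(4 + 1) = 1/5 = ⅕)
h(-30, -18) + L(H(-4)) = 49/(-30)² + ⅕ = 49*(1/900) + ⅕ = 49/900 + ⅕ = 229/900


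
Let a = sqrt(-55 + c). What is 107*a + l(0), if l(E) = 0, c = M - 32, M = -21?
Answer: 642*I*sqrt(3) ≈ 1112.0*I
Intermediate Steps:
c = -53 (c = -21 - 32 = -53)
a = 6*I*sqrt(3) (a = sqrt(-55 - 53) = sqrt(-108) = 6*I*sqrt(3) ≈ 10.392*I)
107*a + l(0) = 107*(6*I*sqrt(3)) + 0 = 642*I*sqrt(3) + 0 = 642*I*sqrt(3)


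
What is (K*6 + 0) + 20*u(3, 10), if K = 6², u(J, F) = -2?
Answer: 176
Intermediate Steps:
K = 36
(K*6 + 0) + 20*u(3, 10) = (36*6 + 0) + 20*(-2) = (216 + 0) - 40 = 216 - 40 = 176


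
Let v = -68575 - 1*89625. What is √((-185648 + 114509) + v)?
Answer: I*√229339 ≈ 478.89*I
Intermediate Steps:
v = -158200 (v = -68575 - 89625 = -158200)
√((-185648 + 114509) + v) = √((-185648 + 114509) - 158200) = √(-71139 - 158200) = √(-229339) = I*√229339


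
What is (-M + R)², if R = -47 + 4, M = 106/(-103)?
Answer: 18688329/10609 ≈ 1761.6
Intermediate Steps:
M = -106/103 (M = 106*(-1/103) = -106/103 ≈ -1.0291)
R = -43
(-M + R)² = (-1*(-106/103) - 43)² = (106/103 - 43)² = (-4323/103)² = 18688329/10609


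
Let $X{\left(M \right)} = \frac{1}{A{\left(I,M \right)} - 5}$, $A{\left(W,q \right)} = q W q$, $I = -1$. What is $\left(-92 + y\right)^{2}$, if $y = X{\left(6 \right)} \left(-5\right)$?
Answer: $\frac{14190289}{1681} \approx 8441.6$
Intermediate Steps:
$A{\left(W,q \right)} = W q^{2}$ ($A{\left(W,q \right)} = W q q = W q^{2}$)
$X{\left(M \right)} = \frac{1}{-5 - M^{2}}$ ($X{\left(M \right)} = \frac{1}{- M^{2} - 5} = \frac{1}{-5 - M^{2}}$)
$y = \frac{5}{41}$ ($y = - \frac{1}{5 + 6^{2}} \left(-5\right) = - \frac{1}{5 + 36} \left(-5\right) = - \frac{1}{41} \left(-5\right) = \left(-1\right) \frac{1}{41} \left(-5\right) = \left(- \frac{1}{41}\right) \left(-5\right) = \frac{5}{41} \approx 0.12195$)
$\left(-92 + y\right)^{2} = \left(-92 + \frac{5}{41}\right)^{2} = \left(- \frac{3767}{41}\right)^{2} = \frac{14190289}{1681}$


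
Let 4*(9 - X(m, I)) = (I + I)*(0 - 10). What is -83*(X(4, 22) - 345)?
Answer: 18758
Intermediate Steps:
X(m, I) = 9 + 5*I (X(m, I) = 9 - (I + I)*(0 - 10)/4 = 9 - 2*I*(-10)/4 = 9 - (-5)*I = 9 + 5*I)
-83*(X(4, 22) - 345) = -83*((9 + 5*22) - 345) = -83*((9 + 110) - 345) = -83*(119 - 345) = -83*(-226) = 18758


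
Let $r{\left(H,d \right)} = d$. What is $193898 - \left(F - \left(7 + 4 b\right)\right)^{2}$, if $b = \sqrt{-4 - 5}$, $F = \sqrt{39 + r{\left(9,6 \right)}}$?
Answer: $193898 - \left(7 - 3 \sqrt{5} + 12 i\right)^{2} \approx 1.9404 \cdot 10^{5} - 7.0031 i$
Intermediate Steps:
$F = 3 \sqrt{5}$ ($F = \sqrt{39 + 6} = \sqrt{45} = 3 \sqrt{5} \approx 6.7082$)
$b = 3 i$ ($b = \sqrt{-9} = 3 i \approx 3.0 i$)
$193898 - \left(F - \left(7 + 4 b\right)\right)^{2} = 193898 - \left(3 \sqrt{5} - \left(7 + 4 \cdot 3 i\right)\right)^{2} = 193898 - \left(3 \sqrt{5} - \left(7 + 12 i\right)\right)^{2} = 193898 - \left(-7 - 12 i + 3 \sqrt{5}\right)^{2}$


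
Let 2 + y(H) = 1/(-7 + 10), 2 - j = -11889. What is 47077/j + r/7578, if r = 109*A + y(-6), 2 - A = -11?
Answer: 560368852/135164997 ≈ 4.1458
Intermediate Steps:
j = 11891 (j = 2 - 1*(-11889) = 2 + 11889 = 11891)
y(H) = -5/3 (y(H) = -2 + 1/(-7 + 10) = -2 + 1/3 = -2 + ⅓ = -5/3)
A = 13 (A = 2 - 1*(-11) = 2 + 11 = 13)
r = 4246/3 (r = 109*13 - 5/3 = 1417 - 5/3 = 4246/3 ≈ 1415.3)
47077/j + r/7578 = 47077/11891 + (4246/3)/7578 = 47077*(1/11891) + (4246/3)*(1/7578) = 47077/11891 + 2123/11367 = 560368852/135164997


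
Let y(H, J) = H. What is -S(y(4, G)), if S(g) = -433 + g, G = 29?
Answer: 429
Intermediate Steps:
-S(y(4, G)) = -(-433 + 4) = -1*(-429) = 429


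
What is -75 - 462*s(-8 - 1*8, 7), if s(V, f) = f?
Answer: -3309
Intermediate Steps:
-75 - 462*s(-8 - 1*8, 7) = -75 - 462*7 = -75 - 3234 = -3309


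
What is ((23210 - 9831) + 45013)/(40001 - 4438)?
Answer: 58392/35563 ≈ 1.6419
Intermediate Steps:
((23210 - 9831) + 45013)/(40001 - 4438) = (13379 + 45013)/35563 = 58392*(1/35563) = 58392/35563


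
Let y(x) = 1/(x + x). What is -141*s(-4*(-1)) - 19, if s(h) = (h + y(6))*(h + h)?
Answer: -4625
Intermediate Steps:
y(x) = 1/(2*x)
s(h) = 2*h*(1/12 + h) (s(h) = (h + (½)/6)*(h + h) = (h + (½)*(⅙))*(2*h) = (h + 1/12)*(2*h) = (1/12 + h)*(2*h) = 2*h*(1/12 + h))
-141*s(-4*(-1)) - 19 = -47*(-4*(-1))*(1 + 12*(-4*(-1)))/2 - 19 = -47*4*(1 + 12*4)/2 - 19 = -47*4*(1 + 48)/2 - 19 = -47*4*49/2 - 19 = -141*98/3 - 19 = -4606 - 19 = -4625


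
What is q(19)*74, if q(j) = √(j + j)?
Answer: 74*√38 ≈ 456.17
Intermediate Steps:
q(j) = √2*√j (q(j) = √(2*j) = √2*√j)
q(19)*74 = (√2*√19)*74 = √38*74 = 74*√38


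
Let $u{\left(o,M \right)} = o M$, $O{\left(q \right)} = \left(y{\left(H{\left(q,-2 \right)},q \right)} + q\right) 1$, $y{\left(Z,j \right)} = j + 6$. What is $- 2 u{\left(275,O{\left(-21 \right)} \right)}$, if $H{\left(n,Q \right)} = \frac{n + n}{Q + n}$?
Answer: $19800$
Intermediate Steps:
$H{\left(n,Q \right)} = \frac{2 n}{Q + n}$
$y{\left(Z,j \right)} = 6 + j$
$O{\left(q \right)} = 6 + 2 q$ ($O{\left(q \right)} = \left(\left(6 + q\right) + q\right) 1 = \left(6 + 2 q\right) 1 = 6 + 2 q$)
$u{\left(o,M \right)} = M o$
$- 2 u{\left(275,O{\left(-21 \right)} \right)} = - 2 \left(6 + 2 \left(-21\right)\right) 275 = - 2 \left(6 - 42\right) 275 = - 2 \left(\left(-36\right) 275\right) = \left(-2\right) \left(-9900\right) = 19800$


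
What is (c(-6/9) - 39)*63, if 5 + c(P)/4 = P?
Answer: -3885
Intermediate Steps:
c(P) = -20 + 4*P
(c(-6/9) - 39)*63 = ((-20 + 4*(-6/9)) - 39)*63 = ((-20 + 4*(-6*1/9)) - 39)*63 = ((-20 + 4*(-2/3)) - 39)*63 = ((-20 - 8/3) - 39)*63 = (-68/3 - 39)*63 = -185/3*63 = -3885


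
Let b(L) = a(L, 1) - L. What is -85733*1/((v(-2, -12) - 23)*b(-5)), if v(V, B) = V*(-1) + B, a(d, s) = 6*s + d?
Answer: 85733/198 ≈ 433.00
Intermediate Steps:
a(d, s) = d + 6*s
b(L) = 6 (b(L) = (L + 6*1) - L = (L + 6) - L = (6 + L) - L = 6)
v(V, B) = B - V (v(V, B) = -V + B = B - V)
-85733*1/((v(-2, -12) - 23)*b(-5)) = -85733*1/(6*((-12 - 1*(-2)) - 23)) = -85733*1/(6*((-12 + 2) - 23)) = -85733*1/(6*(-10 - 23)) = -85733/((-33*6)) = -85733/(-198) = -85733*(-1/198) = 85733/198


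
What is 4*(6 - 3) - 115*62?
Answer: -7118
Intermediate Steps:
4*(6 - 3) - 115*62 = 4*3 - 7130 = 12 - 7130 = -7118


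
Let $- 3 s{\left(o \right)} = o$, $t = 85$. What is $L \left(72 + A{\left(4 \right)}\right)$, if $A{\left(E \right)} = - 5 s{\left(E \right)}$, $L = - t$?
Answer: $- \frac{20060}{3} \approx -6686.7$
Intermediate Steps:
$s{\left(o \right)} = - \frac{o}{3}$
$L = -85$ ($L = \left(-1\right) 85 = -85$)
$A{\left(E \right)} = \frac{5 E}{3}$ ($A{\left(E \right)} = - 5 \left(- \frac{E}{3}\right) = \frac{5 E}{3}$)
$L \left(72 + A{\left(4 \right)}\right) = - 85 \left(72 + \frac{5}{3} \cdot 4\right) = - 85 \left(72 + \frac{20}{3}\right) = \left(-85\right) \frac{236}{3} = - \frac{20060}{3}$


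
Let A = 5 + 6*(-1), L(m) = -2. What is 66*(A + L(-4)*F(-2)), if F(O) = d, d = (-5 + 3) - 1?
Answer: 330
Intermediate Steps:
d = -3 (d = -2 - 1 = -3)
F(O) = -3
A = -1 (A = 5 - 6 = -1)
66*(A + L(-4)*F(-2)) = 66*(-1 - 2*(-3)) = 66*(-1 + 6) = 66*5 = 330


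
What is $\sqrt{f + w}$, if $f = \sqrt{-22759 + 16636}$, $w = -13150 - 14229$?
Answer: $\sqrt{-27379 + i \sqrt{6123}} \approx 0.236 + 165.47 i$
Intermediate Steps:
$w = -27379$ ($w = -13150 - 14229 = -27379$)
$f = i \sqrt{6123}$ ($f = \sqrt{-6123} = i \sqrt{6123} \approx 78.25 i$)
$\sqrt{f + w} = \sqrt{i \sqrt{6123} - 27379} = \sqrt{-27379 + i \sqrt{6123}}$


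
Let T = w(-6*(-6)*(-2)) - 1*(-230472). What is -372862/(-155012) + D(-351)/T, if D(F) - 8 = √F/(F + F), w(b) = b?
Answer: 2684645153/1116086400 - I*√39/53913600 ≈ 2.4054 - 1.1583e-7*I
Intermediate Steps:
T = 230400 (T = -6*(-6)*(-2) - 1*(-230472) = 36*(-2) + 230472 = -72 + 230472 = 230400)
D(F) = 8 + 1/(2*√F) (D(F) = 8 + √F/(F + F) = 8 + √F/((2*F)) = 8 + (1/(2*F))*√F = 8 + 1/(2*√F))
-372862/(-155012) + D(-351)/T = -372862/(-155012) + (8 + 1/(2*√(-351)))/230400 = -372862*(-1/155012) + (8 + (-I*√39/117)/2)*(1/230400) = 186431/77506 + (8 - I*√39/234)*(1/230400) = 186431/77506 + (1/28800 - I*√39/53913600) = 2684645153/1116086400 - I*√39/53913600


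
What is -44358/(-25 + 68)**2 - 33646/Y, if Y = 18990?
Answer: -452284937/17556255 ≈ -25.762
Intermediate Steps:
-44358/(-25 + 68)**2 - 33646/Y = -44358/(-25 + 68)**2 - 33646/18990 = -44358/(43**2) - 33646*1/18990 = -44358/1849 - 16823/9495 = -452284937/17556255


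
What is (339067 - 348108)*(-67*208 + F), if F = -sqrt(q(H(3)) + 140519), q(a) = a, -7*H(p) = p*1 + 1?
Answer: 125995376 + 9041*sqrt(6885403)/7 ≈ 1.2938e+8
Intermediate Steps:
H(p) = -1/7 - p/7 (H(p) = -(p*1 + 1)/7 = -(p + 1)/7 = -(1 + p)/7 = -1/7 - p/7)
F = -sqrt(6885403)/7 (F = -sqrt((-1/7 - 1/7*3) + 140519) = -sqrt((-1/7 - 3/7) + 140519) = -sqrt(-4/7 + 140519) = -sqrt(983629/7) = -sqrt(6885403)/7 ≈ -374.86)
(339067 - 348108)*(-67*208 + F) = (339067 - 348108)*(-67*208 - sqrt(6885403)/7) = -9041*(-13936 - sqrt(6885403)/7) = 125995376 + 9041*sqrt(6885403)/7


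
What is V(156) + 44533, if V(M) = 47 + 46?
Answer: 44626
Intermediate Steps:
V(M) = 93
V(156) + 44533 = 93 + 44533 = 44626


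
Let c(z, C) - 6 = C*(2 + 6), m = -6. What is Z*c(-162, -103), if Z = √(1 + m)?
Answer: -818*I*√5 ≈ -1829.1*I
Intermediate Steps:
c(z, C) = 6 + 8*C (c(z, C) = 6 + C*(2 + 6) = 6 + C*8 = 6 + 8*C)
Z = I*√5 (Z = √(1 - 6) = √(-5) = I*√5 ≈ 2.2361*I)
Z*c(-162, -103) = (I*√5)*(6 + 8*(-103)) = (I*√5)*(6 - 824) = (I*√5)*(-818) = -818*I*√5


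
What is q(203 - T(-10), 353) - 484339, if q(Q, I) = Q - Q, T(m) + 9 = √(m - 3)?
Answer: -484339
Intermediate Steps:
T(m) = -9 + √(-3 + m) (T(m) = -9 + √(m - 3) = -9 + √(-3 + m))
q(Q, I) = 0
q(203 - T(-10), 353) - 484339 = 0 - 484339 = -484339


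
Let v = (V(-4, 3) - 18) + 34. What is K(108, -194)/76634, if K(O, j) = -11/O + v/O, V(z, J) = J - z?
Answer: 1/689706 ≈ 1.4499e-6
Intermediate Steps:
v = 23 (v = ((3 - 1*(-4)) - 18) + 34 = ((3 + 4) - 18) + 34 = (7 - 18) + 34 = -11 + 34 = 23)
K(O, j) = 12/O (K(O, j) = -11/O + 23/O = 12/O)
K(108, -194)/76634 = (12/108)/76634 = (12*(1/108))*(1/76634) = (⅑)*(1/76634) = 1/689706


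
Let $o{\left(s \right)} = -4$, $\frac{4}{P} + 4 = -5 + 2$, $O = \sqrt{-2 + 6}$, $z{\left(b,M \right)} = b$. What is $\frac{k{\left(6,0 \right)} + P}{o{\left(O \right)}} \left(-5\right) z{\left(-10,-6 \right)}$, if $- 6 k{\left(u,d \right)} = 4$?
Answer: $\frac{325}{21} \approx 15.476$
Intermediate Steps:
$O = 2$ ($O = \sqrt{4} = 2$)
$P = - \frac{4}{7}$ ($P = \frac{4}{-4 + \left(-5 + 2\right)} = \frac{4}{-4 - 3} = \frac{4}{-7} = 4 \left(- \frac{1}{7}\right) = - \frac{4}{7} \approx -0.57143$)
$k{\left(u,d \right)} = - \frac{2}{3}$ ($k{\left(u,d \right)} = \left(- \frac{1}{6}\right) 4 = - \frac{2}{3}$)
$\frac{k{\left(6,0 \right)} + P}{o{\left(O \right)}} \left(-5\right) z{\left(-10,-6 \right)} = \frac{- \frac{2}{3} - \frac{4}{7}}{-4} \left(-5\right) \left(-10\right) = \left(- \frac{1}{4}\right) \left(- \frac{26}{21}\right) \left(-5\right) \left(-10\right) = \frac{13}{42} \left(-5\right) \left(-10\right) = \left(- \frac{65}{42}\right) \left(-10\right) = \frac{325}{21}$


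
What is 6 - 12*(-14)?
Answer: 174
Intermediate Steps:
6 - 12*(-14) = 6 + 168 = 174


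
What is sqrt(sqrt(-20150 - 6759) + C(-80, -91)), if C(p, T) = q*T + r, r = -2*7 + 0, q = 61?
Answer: sqrt(-5565 + I*sqrt(26909)) ≈ 1.099 + 74.607*I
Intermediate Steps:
r = -14 (r = -14 + 0 = -14)
C(p, T) = -14 + 61*T (C(p, T) = 61*T - 14 = -14 + 61*T)
sqrt(sqrt(-20150 - 6759) + C(-80, -91)) = sqrt(sqrt(-20150 - 6759) + (-14 + 61*(-91))) = sqrt(sqrt(-26909) + (-14 - 5551)) = sqrt(I*sqrt(26909) - 5565) = sqrt(-5565 + I*sqrt(26909))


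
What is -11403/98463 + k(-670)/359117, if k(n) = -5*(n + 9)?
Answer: -1256530312/11786579057 ≈ -0.10661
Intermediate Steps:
k(n) = -45 - 5*n (k(n) = -5*(9 + n) = -45 - 5*n)
-11403/98463 + k(-670)/359117 = -11403/98463 + (-45 - 5*(-670))/359117 = -11403*1/98463 + (-45 + 3350)*(1/359117) = -3801/32821 + 3305*(1/359117) = -3801/32821 + 3305/359117 = -1256530312/11786579057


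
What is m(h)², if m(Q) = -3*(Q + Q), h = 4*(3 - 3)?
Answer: 0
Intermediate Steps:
h = 0 (h = 4*0 = 0)
m(Q) = -6*Q
m(h)² = (-6*0)² = 0² = 0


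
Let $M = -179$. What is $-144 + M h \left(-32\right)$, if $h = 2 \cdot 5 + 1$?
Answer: $62864$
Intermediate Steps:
$h = 11$ ($h = 10 + 1 = 11$)
$-144 + M h \left(-32\right) = -144 - 179 \cdot 11 \left(-32\right) = -144 - -63008 = -144 + 63008 = 62864$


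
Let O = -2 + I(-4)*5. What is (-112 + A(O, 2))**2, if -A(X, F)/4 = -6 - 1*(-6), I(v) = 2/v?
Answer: 12544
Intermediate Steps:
O = -9/2 (O = -2 + (2/(-4))*5 = -2 + (2*(-1/4))*5 = -2 - 1/2*5 = -2 - 5/2 = -9/2 ≈ -4.5000)
A(X, F) = 0 (A(X, F) = -4*(-6 - 1*(-6)) = -4*(-6 + 6) = -4*0 = 0)
(-112 + A(O, 2))**2 = (-112 + 0)**2 = (-112)**2 = 12544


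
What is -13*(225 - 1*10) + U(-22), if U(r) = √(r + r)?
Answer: -2795 + 2*I*√11 ≈ -2795.0 + 6.6332*I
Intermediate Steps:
U(r) = √2*√r (U(r) = √(2*r) = √2*√r)
-13*(225 - 1*10) + U(-22) = -13*(225 - 1*10) + √2*√(-22) = -13*(225 - 10) + √2*(I*√22) = -13*215 + 2*I*√11 = -2795 + 2*I*√11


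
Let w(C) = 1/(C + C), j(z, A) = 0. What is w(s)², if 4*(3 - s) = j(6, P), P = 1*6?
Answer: 1/36 ≈ 0.027778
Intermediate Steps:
P = 6
s = 3 (s = 3 - ¼*0 = 3 + 0 = 3)
w(C) = 1/(2*C)
w(s)² = ((½)/3)² = ((½)*(⅓))² = (⅙)² = 1/36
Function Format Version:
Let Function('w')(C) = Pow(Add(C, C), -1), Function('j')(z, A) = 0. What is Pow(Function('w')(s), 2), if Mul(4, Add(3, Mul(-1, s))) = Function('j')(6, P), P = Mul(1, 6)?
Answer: Rational(1, 36) ≈ 0.027778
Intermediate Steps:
P = 6
s = 3 (s = Add(3, Mul(Rational(-1, 4), 0)) = Add(3, 0) = 3)
Function('w')(C) = Mul(Rational(1, 2), Pow(C, -1)) (Function('w')(C) = Pow(Mul(2, C), -1) = Mul(Rational(1, 2), Pow(C, -1)))
Pow(Function('w')(s), 2) = Pow(Mul(Rational(1, 2), Pow(3, -1)), 2) = Pow(Mul(Rational(1, 2), Rational(1, 3)), 2) = Pow(Rational(1, 6), 2) = Rational(1, 36)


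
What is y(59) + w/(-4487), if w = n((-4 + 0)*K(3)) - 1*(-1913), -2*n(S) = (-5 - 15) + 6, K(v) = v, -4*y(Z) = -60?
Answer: 65385/4487 ≈ 14.572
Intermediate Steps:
y(Z) = 15 (y(Z) = -¼*(-60) = 15)
n(S) = 7 (n(S) = -((-5 - 15) + 6)/2 = -(-20 + 6)/2 = -½*(-14) = 7)
w = 1920 (w = 7 - 1*(-1913) = 7 + 1913 = 1920)
y(59) + w/(-4487) = 15 + 1920/(-4487) = 15 + 1920*(-1/4487) = 15 - 1920/4487 = 65385/4487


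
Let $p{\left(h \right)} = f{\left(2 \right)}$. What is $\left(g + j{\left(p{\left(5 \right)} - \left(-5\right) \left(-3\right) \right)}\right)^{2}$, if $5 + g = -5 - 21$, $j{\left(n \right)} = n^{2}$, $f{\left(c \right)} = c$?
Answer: $19044$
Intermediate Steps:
$p{\left(h \right)} = 2$
$g = -31$ ($g = -5 - 26 = -31$)
$\left(g + j{\left(p{\left(5 \right)} - \left(-5\right) \left(-3\right) \right)}\right)^{2} = \left(-31 + \left(2 - \left(-5\right) \left(-3\right)\right)^{2}\right)^{2} = \left(-31 + \left(2 - 15\right)^{2}\right)^{2} = \left(-31 + \left(-13\right)^{2}\right)^{2} = \left(-31 + 169\right)^{2} = 138^{2} = 19044$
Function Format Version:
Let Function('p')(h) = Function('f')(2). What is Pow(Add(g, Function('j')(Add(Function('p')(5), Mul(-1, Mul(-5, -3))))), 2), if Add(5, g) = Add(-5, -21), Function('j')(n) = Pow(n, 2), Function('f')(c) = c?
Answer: 19044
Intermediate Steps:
Function('p')(h) = 2
g = -31 (g = Add(-5, Add(-5, -21)) = Add(-5, -26) = -31)
Pow(Add(g, Function('j')(Add(Function('p')(5), Mul(-1, Mul(-5, -3))))), 2) = Pow(Add(-31, Pow(Add(2, Mul(-1, Mul(-5, -3))), 2)), 2) = Pow(Add(-31, Pow(Add(2, Mul(-1, 15)), 2)), 2) = Pow(Add(-31, Pow(Add(2, -15), 2)), 2) = Pow(Add(-31, Pow(-13, 2)), 2) = Pow(Add(-31, 169), 2) = Pow(138, 2) = 19044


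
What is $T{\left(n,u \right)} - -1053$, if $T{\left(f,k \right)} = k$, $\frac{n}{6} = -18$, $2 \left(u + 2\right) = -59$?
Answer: $\frac{2043}{2} \approx 1021.5$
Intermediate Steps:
$u = - \frac{63}{2}$ ($u = -2 + \frac{1}{2} \left(-59\right) = -2 - \frac{59}{2} = - \frac{63}{2} \approx -31.5$)
$n = -108$ ($n = 6 \left(-18\right) = -108$)
$T{\left(n,u \right)} - -1053 = - \frac{63}{2} - -1053 = - \frac{63}{2} + 1053 = \frac{2043}{2}$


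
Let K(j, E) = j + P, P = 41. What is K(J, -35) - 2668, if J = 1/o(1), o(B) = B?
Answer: -2626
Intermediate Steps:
J = 1 (J = 1/1 = 1)
K(j, E) = 41 + j (K(j, E) = j + 41 = 41 + j)
K(J, -35) - 2668 = (41 + 1) - 2668 = 42 - 2668 = -2626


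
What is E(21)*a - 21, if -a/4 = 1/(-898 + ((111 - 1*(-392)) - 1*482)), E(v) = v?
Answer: -18333/877 ≈ -20.904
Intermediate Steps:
a = 4/877 (a = -4/(-898 + ((111 - 1*(-392)) - 1*482)) = -4/(-898 + ((111 + 392) - 482)) = -4/(-898 + (503 - 482)) = -4/(-898 + 21) = -4/(-877) = -4*(-1/877) = 4/877 ≈ 0.0045610)
E(21)*a - 21 = 21*(4/877) - 21 = 84/877 - 21 = -18333/877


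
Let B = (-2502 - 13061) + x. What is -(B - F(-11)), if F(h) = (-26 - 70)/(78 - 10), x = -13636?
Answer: 496359/17 ≈ 29198.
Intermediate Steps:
B = -29199 (B = (-2502 - 13061) - 13636 = -15563 - 13636 = -29199)
F(h) = -24/17 (F(h) = -96/68 = -96*1/68 = -24/17)
-(B - F(-11)) = -(-29199 - 1*(-24/17)) = -(-29199 + 24/17) = -1*(-496359/17) = 496359/17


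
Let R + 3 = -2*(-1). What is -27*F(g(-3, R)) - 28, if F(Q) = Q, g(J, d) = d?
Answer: -1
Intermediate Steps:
R = -1 (R = -3 - 2*(-1) = -3 + 2 = -1)
-27*F(g(-3, R)) - 28 = -27*(-1) - 28 = 27 - 28 = -1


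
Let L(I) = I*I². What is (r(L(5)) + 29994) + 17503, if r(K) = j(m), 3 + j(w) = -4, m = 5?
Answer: 47490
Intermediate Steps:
L(I) = I³
j(w) = -7 (j(w) = -3 - 4 = -7)
r(K) = -7
(r(L(5)) + 29994) + 17503 = (-7 + 29994) + 17503 = 29987 + 17503 = 47490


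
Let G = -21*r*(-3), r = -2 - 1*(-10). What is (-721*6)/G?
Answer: -103/12 ≈ -8.5833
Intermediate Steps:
r = 8 (r = -2 + 10 = 8)
G = 504 (G = -21*8*(-3) = -168*(-3) = 504)
(-721*6)/G = -721*6/504 = -4326*1/504 = -103/12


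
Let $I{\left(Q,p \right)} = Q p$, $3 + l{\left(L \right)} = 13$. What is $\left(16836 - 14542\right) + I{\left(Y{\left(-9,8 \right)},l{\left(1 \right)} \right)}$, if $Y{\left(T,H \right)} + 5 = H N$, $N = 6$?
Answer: $2724$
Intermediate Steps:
$l{\left(L \right)} = 10$ ($l{\left(L \right)} = -3 + 13 = 10$)
$Y{\left(T,H \right)} = -5 + 6 H$ ($Y{\left(T,H \right)} = -5 + H 6 = -5 + 6 H$)
$\left(16836 - 14542\right) + I{\left(Y{\left(-9,8 \right)},l{\left(1 \right)} \right)} = \left(16836 - 14542\right) + \left(-5 + 6 \cdot 8\right) 10 = 2294 + \left(-5 + 48\right) 10 = 2294 + 43 \cdot 10 = 2294 + 430 = 2724$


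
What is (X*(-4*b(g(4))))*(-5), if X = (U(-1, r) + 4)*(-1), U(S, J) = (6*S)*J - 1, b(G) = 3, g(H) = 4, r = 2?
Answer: 540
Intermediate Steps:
U(S, J) = -1 + 6*J*S (U(S, J) = 6*J*S - 1 = -1 + 6*J*S)
X = 9 (X = ((-1 + 6*2*(-1)) + 4)*(-1) = ((-1 - 12) + 4)*(-1) = (-13 + 4)*(-1) = -9*(-1) = 9)
(X*(-4*b(g(4))))*(-5) = (9*(-4*3))*(-5) = (9*(-12))*(-5) = -108*(-5) = 540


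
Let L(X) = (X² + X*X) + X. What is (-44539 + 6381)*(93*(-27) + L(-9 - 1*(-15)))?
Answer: 92838414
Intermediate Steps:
L(X) = X + 2*X² (L(X) = (X² + X²) + X = 2*X² + X = X + 2*X²)
(-44539 + 6381)*(93*(-27) + L(-9 - 1*(-15))) = (-44539 + 6381)*(93*(-27) + (-9 - 1*(-15))*(1 + 2*(-9 - 1*(-15)))) = -38158*(-2511 + (-9 + 15)*(1 + 2*(-9 + 15))) = -38158*(-2511 + 6*(1 + 2*6)) = -38158*(-2511 + 6*(1 + 12)) = -38158*(-2511 + 6*13) = -38158*(-2511 + 78) = -38158*(-2433) = 92838414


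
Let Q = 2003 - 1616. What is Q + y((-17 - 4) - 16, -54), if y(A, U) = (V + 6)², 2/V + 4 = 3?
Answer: 403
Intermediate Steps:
V = -2 (V = 2/(-4 + 3) = 2/(-1) = 2*(-1) = -2)
Q = 387
y(A, U) = 16 (y(A, U) = (-2 + 6)² = 4² = 16)
Q + y((-17 - 4) - 16, -54) = 387 + 16 = 403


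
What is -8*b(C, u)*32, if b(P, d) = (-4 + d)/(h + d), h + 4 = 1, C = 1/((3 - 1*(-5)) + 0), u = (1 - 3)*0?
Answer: -1024/3 ≈ -341.33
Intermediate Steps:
u = 0 (u = -2*0 = 0)
C = 1/8 (C = 1/((3 + 5) + 0) = 1/(8 + 0) = 1/8 ≈ 0.12500)
h = -3 (h = -4 + 1 = -3)
b(P, d) = (-4 + d)/(-3 + d)
-8*b(C, u)*32 = -8*(-4 + 0)/(-3 + 0)*32 = -8*(-4)/(-3)*32 = -(-8)*(-4)/3*32 = -8*4/3*32 = -32/3*32 = -1024/3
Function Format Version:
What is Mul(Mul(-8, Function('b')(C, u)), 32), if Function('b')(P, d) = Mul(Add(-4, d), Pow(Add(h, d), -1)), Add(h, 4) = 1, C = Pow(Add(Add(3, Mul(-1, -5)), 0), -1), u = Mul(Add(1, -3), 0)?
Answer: Rational(-1024, 3) ≈ -341.33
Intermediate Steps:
u = 0 (u = Mul(-2, 0) = 0)
C = Rational(1, 8) (C = Pow(Add(Add(3, 5), 0), -1) = Pow(Add(8, 0), -1) = Pow(8, -1) = Rational(1, 8) ≈ 0.12500)
h = -3 (h = Add(-4, 1) = -3)
Function('b')(P, d) = Mul(Pow(Add(-3, d), -1), Add(-4, d)) (Function('b')(P, d) = Mul(Add(-4, d), Pow(Add(-3, d), -1)) = Mul(Pow(Add(-3, d), -1), Add(-4, d)))
Mul(Mul(-8, Function('b')(C, u)), 32) = Mul(Mul(-8, Mul(Pow(Add(-3, 0), -1), Add(-4, 0))), 32) = Mul(Mul(-8, Mul(Pow(-3, -1), -4)), 32) = Mul(Mul(-8, Mul(Rational(-1, 3), -4)), 32) = Mul(Mul(-8, Rational(4, 3)), 32) = Mul(Rational(-32, 3), 32) = Rational(-1024, 3)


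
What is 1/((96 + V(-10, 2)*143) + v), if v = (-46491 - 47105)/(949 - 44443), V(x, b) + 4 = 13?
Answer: 21747/30122899 ≈ 0.00072194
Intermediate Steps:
V(x, b) = 9 (V(x, b) = -4 + 13 = 9)
v = 46798/21747 (v = -93596/(-43494) = -93596*(-1/43494) = 46798/21747 ≈ 2.1519)
1/((96 + V(-10, 2)*143) + v) = 1/((96 + 9*143) + 46798/21747) = 1/((96 + 1287) + 46798/21747) = 1/(1383 + 46798/21747) = 1/(30122899/21747) = 21747/30122899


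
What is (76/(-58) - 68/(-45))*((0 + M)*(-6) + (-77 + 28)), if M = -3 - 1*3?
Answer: -3406/1305 ≈ -2.6100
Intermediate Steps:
M = -6 (M = -3 - 3 = -6)
(76/(-58) - 68/(-45))*((0 + M)*(-6) + (-77 + 28)) = (76/(-58) - 68/(-45))*((0 - 6)*(-6) + (-77 + 28)) = (76*(-1/58) - 68*(-1/45))*(-6*(-6) - 49) = (-38/29 + 68/45)*(36 - 49) = (262/1305)*(-13) = -3406/1305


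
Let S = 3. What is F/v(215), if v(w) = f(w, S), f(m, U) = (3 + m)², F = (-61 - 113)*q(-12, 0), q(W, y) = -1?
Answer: 87/23762 ≈ 0.0036613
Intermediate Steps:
F = 174 (F = (-61 - 113)*(-1) = -174*(-1) = 174)
v(w) = (3 + w)²
F/v(215) = 174/((3 + 215)²) = 174/(218²) = 174/47524 = 174*(1/47524) = 87/23762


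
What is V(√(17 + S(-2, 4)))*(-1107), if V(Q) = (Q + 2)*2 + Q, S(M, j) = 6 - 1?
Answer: -4428 - 3321*√22 ≈ -20005.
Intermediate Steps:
S(M, j) = 5
V(Q) = 4 + 3*Q (V(Q) = (2 + Q)*2 + Q = (4 + 2*Q) + Q = 4 + 3*Q)
V(√(17 + S(-2, 4)))*(-1107) = (4 + 3*√(17 + 5))*(-1107) = (4 + 3*√22)*(-1107) = -4428 - 3321*√22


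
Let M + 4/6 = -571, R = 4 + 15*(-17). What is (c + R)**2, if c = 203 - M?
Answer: 2468041/9 ≈ 2.7423e+5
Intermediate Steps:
R = -251 (R = 4 - 255 = -251)
M = -1715/3 (M = -2/3 - 571 = -1715/3 ≈ -571.67)
c = 2324/3 (c = 203 - 1*(-1715/3) = 203 + 1715/3 = 2324/3 ≈ 774.67)
(c + R)**2 = (2324/3 - 251)**2 = (1571/3)**2 = 2468041/9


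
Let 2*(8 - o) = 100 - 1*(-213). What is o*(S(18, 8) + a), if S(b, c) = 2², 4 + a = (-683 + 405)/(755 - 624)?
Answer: 41283/131 ≈ 315.14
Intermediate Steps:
a = -802/131 (a = -4 + (-683 + 405)/(755 - 624) = -4 - 278/131 = -802/131 ≈ -6.1221)
o = -297/2 (o = 8 - (100 - 1*(-213))/2 = 8 - (100 + 213)/2 = 8 - ½*313 = 8 - 313/2 = -297/2 ≈ -148.50)
S(b, c) = 4
o*(S(18, 8) + a) = -297*(4 - 802/131)/2 = -297/2*(-278/131) = 41283/131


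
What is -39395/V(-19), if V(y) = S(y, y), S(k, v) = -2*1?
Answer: 39395/2 ≈ 19698.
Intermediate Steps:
S(k, v) = -2
V(y) = -2
-39395/V(-19) = -39395/(-2) = -39395*(-1/2) = 39395/2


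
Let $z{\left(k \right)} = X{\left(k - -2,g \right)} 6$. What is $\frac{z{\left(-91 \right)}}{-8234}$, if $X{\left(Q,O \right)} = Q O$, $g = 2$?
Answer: $\frac{534}{4117} \approx 0.12971$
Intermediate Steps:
$X{\left(Q,O \right)} = O Q$
$z{\left(k \right)} = 24 + 12 k$ ($z{\left(k \right)} = 2 \left(k - -2\right) 6 = 2 \left(k + 2\right) 6 = 2 \left(2 + k\right) 6 = \left(4 + 2 k\right) 6 = 24 + 12 k$)
$\frac{z{\left(-91 \right)}}{-8234} = \frac{24 + 12 \left(-91\right)}{-8234} = \left(24 - 1092\right) \left(- \frac{1}{8234}\right) = \left(-1068\right) \left(- \frac{1}{8234}\right) = \frac{534}{4117}$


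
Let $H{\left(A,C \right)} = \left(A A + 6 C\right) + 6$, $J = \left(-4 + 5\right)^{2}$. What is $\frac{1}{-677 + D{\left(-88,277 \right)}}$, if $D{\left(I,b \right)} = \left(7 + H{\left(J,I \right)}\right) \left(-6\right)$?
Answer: $\frac{1}{2407} \approx 0.00041546$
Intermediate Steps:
$J = 1$ ($J = 1^{2} = 1$)
$H{\left(A,C \right)} = 6 + A^{2} + 6 C$ ($H{\left(A,C \right)} = \left(A^{2} + 6 C\right) + 6 = 6 + A^{2} + 6 C$)
$D{\left(I,b \right)} = -84 - 36 I$ ($D{\left(I,b \right)} = \left(7 + \left(6 + 1^{2} + 6 I\right)\right) \left(-6\right) = \left(7 + \left(6 + 1 + 6 I\right)\right) \left(-6\right) = \left(7 + \left(7 + 6 I\right)\right) \left(-6\right) = \left(14 + 6 I\right) \left(-6\right) = -84 - 36 I$)
$\frac{1}{-677 + D{\left(-88,277 \right)}} = \frac{1}{-677 - -3084} = \frac{1}{-677 + \left(-84 + 3168\right)} = \frac{1}{-677 + 3084} = \frac{1}{2407}$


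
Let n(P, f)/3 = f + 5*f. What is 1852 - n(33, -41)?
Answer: 2590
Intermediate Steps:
n(P, f) = 18*f (n(P, f) = 3*(f + 5*f) = 3*(6*f) = 18*f)
1852 - n(33, -41) = 1852 - 18*(-41) = 1852 - 1*(-738) = 1852 + 738 = 2590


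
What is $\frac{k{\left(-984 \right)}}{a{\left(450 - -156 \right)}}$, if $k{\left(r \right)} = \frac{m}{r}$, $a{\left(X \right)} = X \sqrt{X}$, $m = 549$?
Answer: $- \frac{61 \sqrt{606}}{40151136} \approx -3.74 \cdot 10^{-5}$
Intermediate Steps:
$a{\left(X \right)} = X^{\frac{3}{2}}$
$k{\left(r \right)} = \frac{549}{r}$
$\frac{k{\left(-984 \right)}}{a{\left(450 - -156 \right)}} = \frac{549 \frac{1}{-984}}{\left(450 - -156\right)^{\frac{3}{2}}} = \frac{549 \left(- \frac{1}{984}\right)}{\left(450 + 156\right)^{\frac{3}{2}}} = - \frac{183}{328 \cdot 606^{\frac{3}{2}}} = - \frac{183}{328 \cdot 606 \sqrt{606}} = - \frac{183 \frac{\sqrt{606}}{367236}}{328} = - \frac{61 \sqrt{606}}{40151136}$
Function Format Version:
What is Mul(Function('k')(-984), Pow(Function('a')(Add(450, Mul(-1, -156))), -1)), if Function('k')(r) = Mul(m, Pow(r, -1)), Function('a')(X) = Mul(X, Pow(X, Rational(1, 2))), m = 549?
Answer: Mul(Rational(-61, 40151136), Pow(606, Rational(1, 2))) ≈ -3.7400e-5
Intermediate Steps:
Function('a')(X) = Pow(X, Rational(3, 2))
Function('k')(r) = Mul(549, Pow(r, -1))
Mul(Function('k')(-984), Pow(Function('a')(Add(450, Mul(-1, -156))), -1)) = Mul(Mul(549, Pow(-984, -1)), Pow(Pow(Add(450, Mul(-1, -156)), Rational(3, 2)), -1)) = Mul(Mul(549, Rational(-1, 984)), Pow(Pow(Add(450, 156), Rational(3, 2)), -1)) = Mul(Rational(-183, 328), Pow(Pow(606, Rational(3, 2)), -1)) = Mul(Rational(-183, 328), Pow(Mul(606, Pow(606, Rational(1, 2))), -1)) = Mul(Rational(-183, 328), Mul(Rational(1, 367236), Pow(606, Rational(1, 2)))) = Mul(Rational(-61, 40151136), Pow(606, Rational(1, 2)))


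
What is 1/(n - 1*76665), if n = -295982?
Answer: -1/372647 ≈ -2.6835e-6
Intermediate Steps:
1/(n - 1*76665) = 1/(-295982 - 1*76665) = 1/(-295982 - 76665) = 1/(-372647) = -1/372647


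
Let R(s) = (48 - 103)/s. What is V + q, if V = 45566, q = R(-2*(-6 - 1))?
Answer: 637869/14 ≈ 45562.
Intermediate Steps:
R(s) = -55/s
q = -55/14 (q = -55*(-1/(2*(-6 - 1))) = -55/((-2*(-7))) = -55/14 ≈ -3.9286)
V + q = 45566 - 55/14 = 637869/14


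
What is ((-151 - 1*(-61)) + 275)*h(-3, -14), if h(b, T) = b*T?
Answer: 7770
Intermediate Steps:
h(b, T) = T*b
((-151 - 1*(-61)) + 275)*h(-3, -14) = ((-151 - 1*(-61)) + 275)*(-14*(-3)) = ((-151 + 61) + 275)*42 = (-90 + 275)*42 = 185*42 = 7770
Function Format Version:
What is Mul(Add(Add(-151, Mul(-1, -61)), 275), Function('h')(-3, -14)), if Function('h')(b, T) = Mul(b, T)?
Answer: 7770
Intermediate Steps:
Function('h')(b, T) = Mul(T, b)
Mul(Add(Add(-151, Mul(-1, -61)), 275), Function('h')(-3, -14)) = Mul(Add(Add(-151, Mul(-1, -61)), 275), Mul(-14, -3)) = Mul(Add(Add(-151, 61), 275), 42) = Mul(Add(-90, 275), 42) = Mul(185, 42) = 7770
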